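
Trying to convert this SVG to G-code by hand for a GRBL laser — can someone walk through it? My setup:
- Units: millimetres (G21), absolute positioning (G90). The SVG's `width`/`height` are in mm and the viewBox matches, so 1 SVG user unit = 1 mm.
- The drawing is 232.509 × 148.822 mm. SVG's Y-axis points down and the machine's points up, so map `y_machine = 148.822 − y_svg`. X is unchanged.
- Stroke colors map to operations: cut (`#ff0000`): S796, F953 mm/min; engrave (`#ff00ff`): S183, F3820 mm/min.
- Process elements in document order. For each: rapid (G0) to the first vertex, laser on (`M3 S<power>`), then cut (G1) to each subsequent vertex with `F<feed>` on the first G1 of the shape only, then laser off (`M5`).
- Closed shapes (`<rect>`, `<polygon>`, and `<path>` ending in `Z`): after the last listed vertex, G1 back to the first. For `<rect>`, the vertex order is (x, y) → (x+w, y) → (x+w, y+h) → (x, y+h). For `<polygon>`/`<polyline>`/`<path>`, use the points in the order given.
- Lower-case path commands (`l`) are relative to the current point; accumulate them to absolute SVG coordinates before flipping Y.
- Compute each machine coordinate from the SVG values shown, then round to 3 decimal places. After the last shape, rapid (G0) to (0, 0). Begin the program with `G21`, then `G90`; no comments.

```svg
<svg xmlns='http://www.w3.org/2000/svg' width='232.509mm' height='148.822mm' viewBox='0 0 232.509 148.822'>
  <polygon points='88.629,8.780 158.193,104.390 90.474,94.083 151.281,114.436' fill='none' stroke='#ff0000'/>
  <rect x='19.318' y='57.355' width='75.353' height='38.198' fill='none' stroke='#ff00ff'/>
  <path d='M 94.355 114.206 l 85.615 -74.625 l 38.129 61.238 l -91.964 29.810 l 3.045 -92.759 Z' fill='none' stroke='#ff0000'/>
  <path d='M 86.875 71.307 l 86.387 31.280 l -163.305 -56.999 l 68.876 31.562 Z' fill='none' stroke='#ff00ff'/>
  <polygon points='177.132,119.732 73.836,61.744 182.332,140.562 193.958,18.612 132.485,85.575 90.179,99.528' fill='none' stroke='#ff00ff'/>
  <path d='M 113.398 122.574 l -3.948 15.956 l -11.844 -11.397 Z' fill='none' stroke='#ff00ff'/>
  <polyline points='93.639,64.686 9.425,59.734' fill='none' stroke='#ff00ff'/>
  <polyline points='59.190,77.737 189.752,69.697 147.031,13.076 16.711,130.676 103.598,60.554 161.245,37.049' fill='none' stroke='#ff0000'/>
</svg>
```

G21
G90
G0 X88.629 Y140.042
M3 S796
G1 X158.193 Y44.432 F953
G1 X90.474 Y54.739
G1 X151.281 Y34.386
G1 X88.629 Y140.042
M5
G0 X19.318 Y91.467
M3 S183
G1 X94.671 Y91.467 F3820
G1 X94.671 Y53.269
G1 X19.318 Y53.269
G1 X19.318 Y91.467
M5
G0 X94.355 Y34.616
M3 S796
G1 X179.970 Y109.241 F953
G1 X218.099 Y48.003
G1 X126.135 Y18.193
G1 X129.180 Y110.952
G1 X94.355 Y34.616
M5
G0 X86.875 Y77.515
M3 S183
G1 X173.262 Y46.235 F3820
G1 X9.957 Y103.234
G1 X78.833 Y71.672
G1 X86.875 Y77.515
M5
G0 X177.132 Y29.090
M3 S183
G1 X73.836 Y87.078 F3820
G1 X182.332 Y8.260
G1 X193.958 Y130.210
G1 X132.485 Y63.247
G1 X90.179 Y49.294
G1 X177.132 Y29.090
M5
G0 X113.398 Y26.248
M3 S183
G1 X109.450 Y10.292 F3820
G1 X97.606 Y21.689
G1 X113.398 Y26.248
M5
G0 X93.639 Y84.136
M3 S183
G1 X9.425 Y89.088 F3820
M5
G0 X59.190 Y71.085
M3 S796
G1 X189.752 Y79.125 F953
G1 X147.031 Y135.746
G1 X16.711 Y18.146
G1 X103.598 Y88.268
G1 X161.245 Y111.773
M5
G0 X0.000 Y0.000

1 u = 1 mm; y_m = 148.822 − y.

[1] `<polygon>` closed polygon, #ff0000→cut S796 F953: (88.629,140.042) → (158.193,44.432) → (90.474,54.739) → (151.281,34.386) → (88.629,140.042) (closed)

[2] `<rect>` rectangle, #ff00ff→engrave S183 F3820: (19.318,91.467) → (94.671,91.467) → (94.671,53.269) → (19.318,53.269) → (19.318,91.467) (closed)

[3] `<path>` closed polygon, #ff0000→cut S796 F953: (94.355,34.616) → (179.970,109.241) → (218.099,48.003) → (126.135,18.193) → (129.180,110.952) → (94.355,34.616) (closed)

[4] `<path>` closed polygon, #ff00ff→engrave S183 F3820: (86.875,77.515) → (173.262,46.235) → (9.957,103.234) → (78.833,71.672) → (86.875,77.515) (closed)

[5] `<polygon>` closed polygon, #ff00ff→engrave S183 F3820: (177.132,29.090) → (73.836,87.078) → (182.332,8.260) → (193.958,130.210) → (132.485,63.247) → (90.179,49.294) → (177.132,29.090) (closed)

[6] `<path>` regular polygon, #ff00ff→engrave S183 F3820: (113.398,26.248) → (109.450,10.292) → (97.606,21.689) → (113.398,26.248) (closed)

[7] `<polyline>` line segment, #ff00ff→engrave S183 F3820: (93.639,84.136) → (9.425,89.088)

[8] `<polyline>` open polyline, #ff0000→cut S796 F953: (59.190,71.085) → (189.752,79.125) → (147.031,135.746) → (16.711,18.146) → (103.598,88.268) → (161.245,111.773)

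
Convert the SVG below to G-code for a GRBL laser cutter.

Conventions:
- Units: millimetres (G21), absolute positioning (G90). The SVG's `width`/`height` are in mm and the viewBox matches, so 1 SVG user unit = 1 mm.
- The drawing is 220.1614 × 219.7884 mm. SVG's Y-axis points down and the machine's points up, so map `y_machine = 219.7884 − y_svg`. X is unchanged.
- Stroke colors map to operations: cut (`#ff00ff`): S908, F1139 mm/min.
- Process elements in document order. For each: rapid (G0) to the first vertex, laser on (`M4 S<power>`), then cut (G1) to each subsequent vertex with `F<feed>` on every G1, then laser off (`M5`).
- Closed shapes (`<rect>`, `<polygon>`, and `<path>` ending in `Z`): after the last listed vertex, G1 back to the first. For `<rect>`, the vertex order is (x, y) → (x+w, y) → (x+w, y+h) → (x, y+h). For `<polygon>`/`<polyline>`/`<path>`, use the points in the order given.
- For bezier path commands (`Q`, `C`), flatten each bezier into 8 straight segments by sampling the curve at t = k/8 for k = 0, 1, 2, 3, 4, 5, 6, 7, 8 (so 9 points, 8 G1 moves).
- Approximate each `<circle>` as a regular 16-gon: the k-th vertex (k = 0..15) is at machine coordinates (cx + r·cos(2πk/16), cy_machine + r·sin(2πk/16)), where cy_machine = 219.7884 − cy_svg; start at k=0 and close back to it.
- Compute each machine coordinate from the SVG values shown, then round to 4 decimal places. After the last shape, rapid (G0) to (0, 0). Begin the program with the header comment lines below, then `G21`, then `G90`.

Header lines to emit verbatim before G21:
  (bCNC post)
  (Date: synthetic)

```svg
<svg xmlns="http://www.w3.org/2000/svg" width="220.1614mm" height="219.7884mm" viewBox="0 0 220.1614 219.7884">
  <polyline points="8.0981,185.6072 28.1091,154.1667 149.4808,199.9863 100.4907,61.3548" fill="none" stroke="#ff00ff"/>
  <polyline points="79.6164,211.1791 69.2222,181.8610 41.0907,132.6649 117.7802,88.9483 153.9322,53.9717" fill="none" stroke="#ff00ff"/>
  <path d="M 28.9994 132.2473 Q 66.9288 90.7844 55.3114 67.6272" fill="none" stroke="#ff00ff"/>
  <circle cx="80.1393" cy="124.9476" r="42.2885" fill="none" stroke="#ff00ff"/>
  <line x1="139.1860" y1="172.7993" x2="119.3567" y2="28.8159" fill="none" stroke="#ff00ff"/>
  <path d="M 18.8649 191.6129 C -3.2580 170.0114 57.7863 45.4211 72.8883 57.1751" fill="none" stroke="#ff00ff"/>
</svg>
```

(bCNC post)
(Date: synthetic)
G21
G90
G0 X8.0981 Y34.1812
M4 S908
G1 X28.1091 Y65.6217 F1139
G1 X149.4808 Y19.8021 F1139
G1 X100.4907 Y158.4336 F1139
M5
G0 X79.6164 Y8.6093
M4 S908
G1 X69.2222 Y37.9274 F1139
G1 X41.0907 Y87.1235 F1139
G1 X117.7802 Y130.8401 F1139
G1 X153.9322 Y165.8167 F1139
M5
G0 X28.9994 Y87.5411
M4 S908
G1 X37.7076 Y97.6208 F1139
G1 X44.8674 Y107.1284 F1139
G1 X50.4789 Y116.0640 F1139
G1 X54.5421 Y124.4276 F1139
G1 X57.0569 Y132.2191 F1139
G1 X58.0234 Y139.4385 F1139
G1 X57.4416 Y146.0859 F1139
G1 X55.3114 Y152.1612 F1139
M5
G0 X122.4278 Y94.8408
M4 S908
G1 X119.2088 Y111.0239 F1139
G1 X110.0418 Y124.7433 F1139
G1 X96.3224 Y133.9103 F1139
G1 X80.1393 Y137.1293 F1139
G1 X63.9562 Y133.9103 F1139
G1 X50.2368 Y124.7433 F1139
G1 X41.0698 Y111.0239 F1139
G1 X37.8508 Y94.8408 F1139
G1 X41.0698 Y78.6577 F1139
G1 X50.2368 Y64.9383 F1139
G1 X63.9562 Y55.7713 F1139
G1 X80.1393 Y52.5523 F1139
G1 X96.3224 Y55.7713 F1139
G1 X110.0418 Y64.9383 F1139
G1 X119.2088 Y78.6577 F1139
G1 X122.4278 Y94.8408 F1139
M5
G0 X139.1860 Y46.9891
M4 S908
G1 X119.3567 Y190.9725 F1139
M5
G0 X18.8649 Y28.1755
M4 S908
G1 X14.2151 Y40.6362 F1139
G1 X15.8492 Y59.9474 F1139
G1 X22.2543 Y83.3045 F1139
G1 X31.9173 Y107.9027 F1139
G1 X43.3252 Y130.9374 F1139
G1 X54.9650 Y149.6038 F1139
G1 X65.3237 Y161.0974 F1139
G1 X72.8883 Y162.6133 F1139
M5
G0 X0.0000 Y0.0000

Since the viewBox matches the mm dimensions, user units are millimetres directly. The only transform is the Y-flip y_m = 219.7884 − y_svg.

Shape 1 is a open polyline drawn with `<polyline>`. Its stroke #ff00ff means cut at S908, F1139. After flipping Y the toolpath is (8.0981,34.1812) → (28.1091,65.6217) → (149.4808,19.8021) → (100.4907,158.4336).

Shape 2 is a open polyline drawn with `<polyline>`. Its stroke #ff00ff means cut at S908, F1139. After flipping Y the toolpath is (79.6164,8.6093) → (69.2222,37.9274) → (41.0907,87.1235) → (117.7802,130.8401) → (153.9322,165.8167).

Shape 3 is a quadratic bezier drawn with `<path>`. Its stroke #ff00ff means cut at S908, F1139. After flipping Y the toolpath is (28.9994,87.5411) → (37.7076,97.6208) → (44.8674,107.1284) → (50.4789,116.0640) → (54.5421,124.4276) → (57.0569,132.2191) → (58.0234,139.4385) → (57.4416,146.0859) → (55.3114,152.1612).

Shape 4 is a circle drawn with `<circle>`. Its stroke #ff00ff means cut at S908, F1139. After flipping Y the toolpath is (122.4278,94.8408) → (119.2088,111.0239) → (110.0418,124.7433) → (96.3224,133.9103) → (80.1393,137.1293) → (63.9562,133.9103) → (50.2368,124.7433) → (41.0698,111.0239) → (37.8508,94.8408) → (41.0698,78.6577) → (50.2368,64.9383) → (63.9562,55.7713) → (80.1393,52.5523) → (96.3224,55.7713) → (110.0418,64.9383) → (119.2088,78.6577) → (122.4278,94.8408), returning to the start.

Shape 5 is a line segment drawn with `<line>`. Its stroke #ff00ff means cut at S908, F1139. After flipping Y the toolpath is (139.1860,46.9891) → (119.3567,190.9725).

Shape 6 is a cubic bezier drawn with `<path>`. Its stroke #ff00ff means cut at S908, F1139. After flipping Y the toolpath is (18.8649,28.1755) → (14.2151,40.6362) → (15.8492,59.9474) → (22.2543,83.3045) → (31.9173,107.9027) → (43.3252,130.9374) → (54.9650,149.6038) → (65.3237,161.0974) → (72.8883,162.6133).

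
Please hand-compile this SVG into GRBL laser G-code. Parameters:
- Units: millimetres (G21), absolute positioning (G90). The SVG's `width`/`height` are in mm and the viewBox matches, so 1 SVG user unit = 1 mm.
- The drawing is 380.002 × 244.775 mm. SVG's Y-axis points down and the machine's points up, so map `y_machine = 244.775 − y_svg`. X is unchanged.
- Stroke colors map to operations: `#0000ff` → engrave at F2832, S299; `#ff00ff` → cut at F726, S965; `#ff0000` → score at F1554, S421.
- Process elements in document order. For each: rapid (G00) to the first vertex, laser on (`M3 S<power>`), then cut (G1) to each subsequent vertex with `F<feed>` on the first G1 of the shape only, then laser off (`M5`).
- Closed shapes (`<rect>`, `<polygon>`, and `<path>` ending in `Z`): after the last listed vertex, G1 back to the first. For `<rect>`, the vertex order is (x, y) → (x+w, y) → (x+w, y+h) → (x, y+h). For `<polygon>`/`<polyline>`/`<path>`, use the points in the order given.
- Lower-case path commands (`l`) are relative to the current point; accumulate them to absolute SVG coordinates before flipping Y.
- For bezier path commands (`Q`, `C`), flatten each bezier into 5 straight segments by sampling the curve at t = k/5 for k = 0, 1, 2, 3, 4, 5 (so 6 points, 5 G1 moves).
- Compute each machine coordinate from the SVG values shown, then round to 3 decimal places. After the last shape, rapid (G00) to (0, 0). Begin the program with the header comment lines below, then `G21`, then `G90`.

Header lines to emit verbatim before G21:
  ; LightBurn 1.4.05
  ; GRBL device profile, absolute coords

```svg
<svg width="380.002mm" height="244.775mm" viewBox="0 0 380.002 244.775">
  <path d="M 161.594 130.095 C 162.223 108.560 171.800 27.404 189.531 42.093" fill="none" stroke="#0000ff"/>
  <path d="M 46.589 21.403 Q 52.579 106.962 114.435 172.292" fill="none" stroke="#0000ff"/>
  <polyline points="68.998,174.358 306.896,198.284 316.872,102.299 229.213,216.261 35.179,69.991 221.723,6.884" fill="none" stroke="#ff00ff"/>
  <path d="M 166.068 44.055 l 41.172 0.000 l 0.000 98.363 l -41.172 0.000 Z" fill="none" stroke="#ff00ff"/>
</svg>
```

1 u = 1 mm; y_m = 244.775 − y.

[1] `<path>` cubic bezier, #0000ff→engrave S299 F2832: (161.594,114.680) → (163.039,133.512) → (166.593,159.190) → (172.219,184.253) → (179.877,201.238) → (189.531,202.682)

[2] `<path>` quadratic bezier, #0000ff→engrave S299 F2832: (46.589,223.372) → (51.220,189.958) → (60.320,158.161) → (73.889,127.984) → (91.927,99.424) → (114.435,72.483)

[3] `<polyline>` open polyline, #ff00ff→cut S965 F726: (68.998,70.417) → (306.896,46.491) → (316.872,142.476) → (229.213,28.514) → (35.179,174.784) → (221.723,237.891)

[4] `<path>` rectangle, #ff00ff→cut S965 F726: (166.068,200.720) → (207.240,200.720) → (207.240,102.357) → (166.068,102.357) → (166.068,200.720) (closed)

; LightBurn 1.4.05
; GRBL device profile, absolute coords
G21
G90
G00 X161.594 Y114.680
M3 S299
G1 X163.039 Y133.512 F2832
G1 X166.593 Y159.190
G1 X172.219 Y184.253
G1 X179.877 Y201.238
G1 X189.531 Y202.682
M5
G00 X46.589 Y223.372
M3 S299
G1 X51.220 Y189.958 F2832
G1 X60.320 Y158.161
G1 X73.889 Y127.984
G1 X91.927 Y99.424
G1 X114.435 Y72.483
M5
G00 X68.998 Y70.417
M3 S965
G1 X306.896 Y46.491 F726
G1 X316.872 Y142.476
G1 X229.213 Y28.514
G1 X35.179 Y174.784
G1 X221.723 Y237.891
M5
G00 X166.068 Y200.720
M3 S965
G1 X207.240 Y200.720 F726
G1 X207.240 Y102.357
G1 X166.068 Y102.357
G1 X166.068 Y200.720
M5
G00 X0.000 Y0.000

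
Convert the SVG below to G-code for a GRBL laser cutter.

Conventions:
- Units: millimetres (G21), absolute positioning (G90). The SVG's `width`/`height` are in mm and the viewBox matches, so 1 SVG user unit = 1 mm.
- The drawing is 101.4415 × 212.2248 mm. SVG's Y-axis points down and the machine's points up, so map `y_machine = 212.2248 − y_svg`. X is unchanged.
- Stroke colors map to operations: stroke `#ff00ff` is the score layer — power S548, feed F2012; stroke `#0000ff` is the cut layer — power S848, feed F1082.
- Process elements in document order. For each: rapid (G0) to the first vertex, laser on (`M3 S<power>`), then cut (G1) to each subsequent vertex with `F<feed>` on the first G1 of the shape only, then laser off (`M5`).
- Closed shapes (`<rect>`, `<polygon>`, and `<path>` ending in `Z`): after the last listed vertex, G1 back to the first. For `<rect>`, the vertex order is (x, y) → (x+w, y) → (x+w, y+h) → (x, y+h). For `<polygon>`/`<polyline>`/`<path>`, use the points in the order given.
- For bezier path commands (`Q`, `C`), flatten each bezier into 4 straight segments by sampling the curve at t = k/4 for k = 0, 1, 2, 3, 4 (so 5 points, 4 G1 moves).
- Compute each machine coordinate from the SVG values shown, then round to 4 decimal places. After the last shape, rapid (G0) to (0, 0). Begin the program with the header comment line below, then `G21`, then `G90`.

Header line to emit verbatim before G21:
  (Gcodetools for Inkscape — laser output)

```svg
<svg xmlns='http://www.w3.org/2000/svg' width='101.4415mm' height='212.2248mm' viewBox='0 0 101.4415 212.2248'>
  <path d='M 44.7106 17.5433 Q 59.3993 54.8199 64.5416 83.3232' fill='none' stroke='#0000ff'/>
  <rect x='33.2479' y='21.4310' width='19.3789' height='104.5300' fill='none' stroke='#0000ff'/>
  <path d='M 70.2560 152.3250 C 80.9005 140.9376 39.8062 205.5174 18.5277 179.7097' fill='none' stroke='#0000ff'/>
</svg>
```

(Gcodetools for Inkscape — laser output)
G21
G90
G0 X44.7106 Y194.6815
M3 S848
G1 X51.4583 Y176.5915 F1082
G1 X57.0127 Y159.5982
G1 X61.3738 Y143.7016
G1 X64.5416 Y128.9016
M5
G0 X33.2479 Y190.7938
M3 S848
G1 X52.6268 Y190.7938 F1082
G1 X52.6268 Y86.2638
G1 X33.2479 Y86.2638
G1 X33.2479 Y190.7938
M5
G0 X70.2560 Y59.8998
M3 S848
G1 X69.6564 Y56.7958 F1082
G1 X56.3630 Y40.7998
G1 X37.0840 Y27.5077
G1 X18.5277 Y32.5151
M5
G0 X0.0000 Y0.0000

1 u = 1 mm; y_m = 212.2248 − y.

[1] `<path>` quadratic bezier, #0000ff→cut S848 F1082: (44.7106,194.6815) → (51.4583,176.5915) → (57.0127,159.5982) → (61.3738,143.7016) → (64.5416,128.9016)

[2] `<rect>` rectangle, #0000ff→cut S848 F1082: (33.2479,190.7938) → (52.6268,190.7938) → (52.6268,86.2638) → (33.2479,86.2638) → (33.2479,190.7938) (closed)

[3] `<path>` cubic bezier, #0000ff→cut S848 F1082: (70.2560,59.8998) → (69.6564,56.7958) → (56.3630,40.7998) → (37.0840,27.5077) → (18.5277,32.5151)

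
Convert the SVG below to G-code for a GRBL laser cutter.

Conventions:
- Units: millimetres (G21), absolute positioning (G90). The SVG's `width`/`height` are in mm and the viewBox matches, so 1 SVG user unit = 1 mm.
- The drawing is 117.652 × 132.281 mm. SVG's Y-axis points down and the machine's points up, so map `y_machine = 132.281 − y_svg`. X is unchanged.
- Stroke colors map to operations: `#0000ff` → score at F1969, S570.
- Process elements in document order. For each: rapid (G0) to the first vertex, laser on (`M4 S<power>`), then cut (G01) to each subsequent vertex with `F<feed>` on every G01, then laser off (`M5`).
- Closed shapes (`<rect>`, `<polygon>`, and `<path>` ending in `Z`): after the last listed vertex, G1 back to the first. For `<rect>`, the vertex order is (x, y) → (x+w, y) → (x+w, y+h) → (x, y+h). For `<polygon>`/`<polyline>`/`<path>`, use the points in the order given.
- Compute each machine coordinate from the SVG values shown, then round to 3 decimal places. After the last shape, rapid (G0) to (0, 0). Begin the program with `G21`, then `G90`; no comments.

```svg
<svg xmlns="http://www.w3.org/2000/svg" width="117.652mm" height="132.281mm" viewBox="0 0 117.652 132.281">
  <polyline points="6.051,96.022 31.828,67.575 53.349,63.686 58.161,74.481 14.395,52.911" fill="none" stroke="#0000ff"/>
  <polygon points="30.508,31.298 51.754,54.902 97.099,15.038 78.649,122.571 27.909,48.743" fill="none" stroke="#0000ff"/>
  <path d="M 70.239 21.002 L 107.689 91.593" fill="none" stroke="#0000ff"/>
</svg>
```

G21
G90
G0 X6.051 Y36.259
M4 S570
G01 X31.828 Y64.706 F1969
G01 X53.349 Y68.595 F1969
G01 X58.161 Y57.800 F1969
G01 X14.395 Y79.370 F1969
M5
G0 X30.508 Y100.983
M4 S570
G01 X51.754 Y77.379 F1969
G01 X97.099 Y117.243 F1969
G01 X78.649 Y9.710 F1969
G01 X27.909 Y83.538 F1969
G01 X30.508 Y100.983 F1969
M5
G0 X70.239 Y111.279
M4 S570
G01 X107.689 Y40.688 F1969
M5
G0 X0.000 Y0.000

viewBox `0 0 117.652 132.281` with mm width/height → 1 unit = 1 mm. Flip: y_m = 132.281 − y_svg.

**Shape 1** — `<polyline>` open polyline, stroke `#0000ff` → score (S570, F1969). Machine vertices: (6.051,36.259) → (31.828,64.706) → (53.349,68.595) → (58.161,57.800) → (14.395,79.370). Open path.

**Shape 2** — `<polygon>` closed polygon, stroke `#0000ff` → score (S570, F1969). Machine vertices: (30.508,100.983) → (51.754,77.379) → (97.099,117.243) → (78.649,9.710) → (27.909,83.538) → (30.508,100.983). Closed: final G1 returns to the first vertex.

**Shape 3** — `<path>` line segment, stroke `#0000ff` → score (S570, F1969). Machine vertices: (70.239,111.279) → (107.689,40.688). Open path.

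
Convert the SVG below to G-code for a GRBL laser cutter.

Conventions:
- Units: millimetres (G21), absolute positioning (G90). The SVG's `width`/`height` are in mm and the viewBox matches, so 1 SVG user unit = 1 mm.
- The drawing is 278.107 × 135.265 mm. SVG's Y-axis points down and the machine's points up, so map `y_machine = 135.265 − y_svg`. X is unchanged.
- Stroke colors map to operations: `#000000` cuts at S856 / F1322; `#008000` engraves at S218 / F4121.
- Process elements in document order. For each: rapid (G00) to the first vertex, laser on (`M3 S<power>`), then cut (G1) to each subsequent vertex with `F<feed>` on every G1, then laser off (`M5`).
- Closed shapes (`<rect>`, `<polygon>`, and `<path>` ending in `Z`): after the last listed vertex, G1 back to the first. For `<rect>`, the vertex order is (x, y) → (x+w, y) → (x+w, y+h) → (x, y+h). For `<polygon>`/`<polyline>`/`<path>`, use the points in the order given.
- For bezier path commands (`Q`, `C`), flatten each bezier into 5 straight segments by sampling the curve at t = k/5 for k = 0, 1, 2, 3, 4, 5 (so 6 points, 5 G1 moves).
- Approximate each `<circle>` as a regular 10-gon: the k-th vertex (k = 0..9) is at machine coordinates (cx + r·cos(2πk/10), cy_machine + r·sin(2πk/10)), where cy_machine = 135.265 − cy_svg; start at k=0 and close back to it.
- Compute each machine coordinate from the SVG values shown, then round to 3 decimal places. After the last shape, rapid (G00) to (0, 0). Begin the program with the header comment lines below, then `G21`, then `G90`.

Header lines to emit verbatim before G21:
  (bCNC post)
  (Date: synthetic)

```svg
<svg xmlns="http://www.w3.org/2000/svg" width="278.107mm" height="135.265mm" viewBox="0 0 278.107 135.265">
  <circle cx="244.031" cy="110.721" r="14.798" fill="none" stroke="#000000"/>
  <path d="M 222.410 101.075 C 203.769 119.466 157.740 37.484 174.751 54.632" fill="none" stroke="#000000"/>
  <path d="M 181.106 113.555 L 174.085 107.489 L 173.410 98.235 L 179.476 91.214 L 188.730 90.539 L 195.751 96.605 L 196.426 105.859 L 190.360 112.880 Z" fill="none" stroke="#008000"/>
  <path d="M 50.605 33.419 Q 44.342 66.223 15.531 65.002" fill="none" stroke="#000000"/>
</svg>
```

(bCNC post)
(Date: synthetic)
G21
G90
G00 X258.829 Y24.544
M3 S856
G1 X256.003 Y33.242 F1322
G1 X248.604 Y38.618 F1322
G1 X239.458 Y38.618 F1322
G1 X232.059 Y33.242 F1322
G1 X229.233 Y24.544 F1322
G1 X232.059 Y15.846 F1322
G1 X239.458 Y10.470 F1322
G1 X248.604 Y10.470 F1322
G1 X256.003 Y15.846 F1322
G1 X258.829 Y24.544 F1322
M5
G00 X222.410 Y34.190
M3 S856
G1 X208.662 Y33.604 F1322
G1 X192.682 Y47.532 F1322
G1 X178.810 Y66.396 F1322
G1 X171.386 Y80.622 F1322
G1 X174.751 Y80.633 F1322
M5
G00 X181.106 Y21.710
M3 S218
G1 X174.085 Y27.776 F4121
G1 X173.410 Y37.030 F4121
G1 X179.476 Y44.051 F4121
G1 X188.730 Y44.726 F4121
G1 X195.751 Y38.660 F4121
G1 X196.426 Y29.406 F4121
G1 X190.360 Y22.385 F4121
G1 X181.106 Y21.710 F4121
M5
G00 X50.605 Y101.846
M3 S856
G1 X47.198 Y90.085 F1322
G1 X41.987 Y81.047 F1322
G1 X34.972 Y74.730 F1322
G1 X26.153 Y71.136 F1322
G1 X15.531 Y70.263 F1322
M5
G00 X0.000 Y0.000

Since the viewBox matches the mm dimensions, user units are millimetres directly. The only transform is the Y-flip y_m = 135.265 − y_svg.

Shape 1 is a circle drawn with `<circle>`. Its stroke #000000 means cut at S856, F1322. After flipping Y the toolpath is (258.829,24.544) → (256.003,33.242) → (248.604,38.618) → (239.458,38.618) → (232.059,33.242) → (229.233,24.544) → (232.059,15.846) → (239.458,10.470) → (248.604,10.470) → (256.003,15.846) → (258.829,24.544), returning to the start.

Shape 2 is a cubic bezier drawn with `<path>`. Its stroke #000000 means cut at S856, F1322. After flipping Y the toolpath is (222.410,34.190) → (208.662,33.604) → (192.682,47.532) → (178.810,66.396) → (171.386,80.622) → (174.751,80.633).

Shape 3 is a regular polygon drawn with `<path>`. Its stroke #008000 means engrave at S218, F4121. After flipping Y the toolpath is (181.106,21.710) → (174.085,27.776) → (173.410,37.030) → (179.476,44.051) → (188.730,44.726) → (195.751,38.660) → (196.426,29.406) → (190.360,22.385) → (181.106,21.710), returning to the start.

Shape 4 is a quadratic bezier drawn with `<path>`. Its stroke #000000 means cut at S856, F1322. After flipping Y the toolpath is (50.605,101.846) → (47.198,90.085) → (41.987,81.047) → (34.972,74.730) → (26.153,71.136) → (15.531,70.263).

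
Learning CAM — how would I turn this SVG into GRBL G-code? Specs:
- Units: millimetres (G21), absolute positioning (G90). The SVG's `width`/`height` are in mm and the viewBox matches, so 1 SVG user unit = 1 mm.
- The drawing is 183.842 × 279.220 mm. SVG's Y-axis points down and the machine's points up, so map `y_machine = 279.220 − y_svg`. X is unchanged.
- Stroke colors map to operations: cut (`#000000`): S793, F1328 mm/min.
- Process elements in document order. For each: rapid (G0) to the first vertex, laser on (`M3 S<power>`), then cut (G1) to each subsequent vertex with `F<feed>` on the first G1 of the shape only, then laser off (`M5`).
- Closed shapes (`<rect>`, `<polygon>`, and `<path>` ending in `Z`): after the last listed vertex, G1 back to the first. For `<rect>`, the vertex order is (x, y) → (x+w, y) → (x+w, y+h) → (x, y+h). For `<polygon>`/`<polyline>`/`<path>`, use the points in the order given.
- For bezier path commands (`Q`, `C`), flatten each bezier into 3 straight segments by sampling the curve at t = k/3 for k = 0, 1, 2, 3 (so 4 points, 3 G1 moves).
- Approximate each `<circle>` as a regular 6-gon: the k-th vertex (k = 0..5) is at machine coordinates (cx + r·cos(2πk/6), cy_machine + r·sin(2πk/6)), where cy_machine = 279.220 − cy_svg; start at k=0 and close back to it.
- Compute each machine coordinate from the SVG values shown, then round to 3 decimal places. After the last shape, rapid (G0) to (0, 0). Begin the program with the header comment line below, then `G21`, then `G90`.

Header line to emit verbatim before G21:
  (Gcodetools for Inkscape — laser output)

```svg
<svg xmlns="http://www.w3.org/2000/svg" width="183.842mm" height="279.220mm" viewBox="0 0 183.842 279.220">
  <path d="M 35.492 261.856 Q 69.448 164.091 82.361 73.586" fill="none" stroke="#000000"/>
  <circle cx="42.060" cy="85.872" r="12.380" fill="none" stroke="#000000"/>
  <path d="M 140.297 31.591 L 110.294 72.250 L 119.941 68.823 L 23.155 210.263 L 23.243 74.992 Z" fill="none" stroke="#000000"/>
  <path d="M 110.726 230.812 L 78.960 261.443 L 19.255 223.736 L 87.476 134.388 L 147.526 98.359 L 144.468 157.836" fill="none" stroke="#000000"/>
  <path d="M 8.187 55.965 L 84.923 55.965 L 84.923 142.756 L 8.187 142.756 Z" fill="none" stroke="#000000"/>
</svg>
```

Since the viewBox matches the mm dimensions, user units are millimetres directly. The only transform is the Y-flip y_m = 279.220 − y_svg.

Shape 1 is a quadratic bezier drawn with `<path>`. Its stroke #000000 means cut at S793, F1328. After flipping Y the toolpath is (35.492,17.364) → (55.791,81.734) → (71.414,144.491) → (82.361,205.634).

Shape 2 is a circle drawn with `<circle>`. Its stroke #000000 means cut at S793, F1328. After flipping Y the toolpath is (54.440,193.348) → (48.250,204.069) → (35.870,204.069) → (29.680,193.348) → (35.870,182.627) → (48.250,182.627) → (54.440,193.348), returning to the start.

Shape 3 is a closed polygon drawn with `<path>`. Its stroke #000000 means cut at S793, F1328. After flipping Y the toolpath is (140.297,247.629) → (110.294,206.970) → (119.941,210.397) → (23.155,68.957) → (23.243,204.228) → (140.297,247.629), returning to the start.

Shape 4 is a open polyline drawn with `<path>`. Its stroke #000000 means cut at S793, F1328. After flipping Y the toolpath is (110.726,48.408) → (78.960,17.777) → (19.255,55.484) → (87.476,144.832) → (147.526,180.861) → (144.468,121.384).

Shape 5 is a rectangle drawn with `<path>`. Its stroke #000000 means cut at S793, F1328. After flipping Y the toolpath is (8.187,223.255) → (84.923,223.255) → (84.923,136.464) → (8.187,136.464) → (8.187,223.255), returning to the start.

(Gcodetools for Inkscape — laser output)
G21
G90
G0 X35.492 Y17.364
M3 S793
G1 X55.791 Y81.734 F1328
G1 X71.414 Y144.491
G1 X82.361 Y205.634
M5
G0 X54.440 Y193.348
M3 S793
G1 X48.250 Y204.069 F1328
G1 X35.870 Y204.069
G1 X29.680 Y193.348
G1 X35.870 Y182.627
G1 X48.250 Y182.627
G1 X54.440 Y193.348
M5
G0 X140.297 Y247.629
M3 S793
G1 X110.294 Y206.970 F1328
G1 X119.941 Y210.397
G1 X23.155 Y68.957
G1 X23.243 Y204.228
G1 X140.297 Y247.629
M5
G0 X110.726 Y48.408
M3 S793
G1 X78.960 Y17.777 F1328
G1 X19.255 Y55.484
G1 X87.476 Y144.832
G1 X147.526 Y180.861
G1 X144.468 Y121.384
M5
G0 X8.187 Y223.255
M3 S793
G1 X84.923 Y223.255 F1328
G1 X84.923 Y136.464
G1 X8.187 Y136.464
G1 X8.187 Y223.255
M5
G0 X0.000 Y0.000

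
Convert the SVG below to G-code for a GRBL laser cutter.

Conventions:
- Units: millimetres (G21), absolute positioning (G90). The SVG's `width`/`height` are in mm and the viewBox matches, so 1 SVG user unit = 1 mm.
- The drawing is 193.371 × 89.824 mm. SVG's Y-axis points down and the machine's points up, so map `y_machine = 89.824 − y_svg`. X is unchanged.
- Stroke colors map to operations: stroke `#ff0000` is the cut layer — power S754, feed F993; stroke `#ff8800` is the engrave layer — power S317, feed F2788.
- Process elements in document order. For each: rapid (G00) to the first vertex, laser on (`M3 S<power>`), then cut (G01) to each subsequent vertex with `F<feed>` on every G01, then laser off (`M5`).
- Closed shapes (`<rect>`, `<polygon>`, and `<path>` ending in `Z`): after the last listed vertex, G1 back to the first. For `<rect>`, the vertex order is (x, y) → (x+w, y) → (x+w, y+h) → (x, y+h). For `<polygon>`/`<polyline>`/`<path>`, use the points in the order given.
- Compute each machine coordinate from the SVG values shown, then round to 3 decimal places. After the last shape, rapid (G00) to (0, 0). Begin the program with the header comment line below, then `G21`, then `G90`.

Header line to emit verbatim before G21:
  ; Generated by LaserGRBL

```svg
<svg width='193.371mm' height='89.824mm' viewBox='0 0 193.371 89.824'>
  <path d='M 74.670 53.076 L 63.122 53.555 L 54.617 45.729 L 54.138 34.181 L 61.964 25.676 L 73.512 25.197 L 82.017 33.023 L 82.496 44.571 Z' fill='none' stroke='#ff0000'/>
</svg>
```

viewBox `0 0 193.371 89.824` with mm width/height → 1 unit = 1 mm. Flip: y_m = 89.824 − y_svg.

**Shape 1** — `<path>` regular polygon, stroke `#ff0000` → cut (S754, F993). Machine vertices: (74.670,36.748) → (63.122,36.269) → (54.617,44.095) → (54.138,55.643) → (61.964,64.148) → (73.512,64.627) → (82.017,56.801) → (82.496,45.253) → (74.670,36.748). Closed: final G1 returns to the first vertex.

; Generated by LaserGRBL
G21
G90
G00 X74.670 Y36.748
M3 S754
G01 X63.122 Y36.269 F993
G01 X54.617 Y44.095 F993
G01 X54.138 Y55.643 F993
G01 X61.964 Y64.148 F993
G01 X73.512 Y64.627 F993
G01 X82.017 Y56.801 F993
G01 X82.496 Y45.253 F993
G01 X74.670 Y36.748 F993
M5
G00 X0.000 Y0.000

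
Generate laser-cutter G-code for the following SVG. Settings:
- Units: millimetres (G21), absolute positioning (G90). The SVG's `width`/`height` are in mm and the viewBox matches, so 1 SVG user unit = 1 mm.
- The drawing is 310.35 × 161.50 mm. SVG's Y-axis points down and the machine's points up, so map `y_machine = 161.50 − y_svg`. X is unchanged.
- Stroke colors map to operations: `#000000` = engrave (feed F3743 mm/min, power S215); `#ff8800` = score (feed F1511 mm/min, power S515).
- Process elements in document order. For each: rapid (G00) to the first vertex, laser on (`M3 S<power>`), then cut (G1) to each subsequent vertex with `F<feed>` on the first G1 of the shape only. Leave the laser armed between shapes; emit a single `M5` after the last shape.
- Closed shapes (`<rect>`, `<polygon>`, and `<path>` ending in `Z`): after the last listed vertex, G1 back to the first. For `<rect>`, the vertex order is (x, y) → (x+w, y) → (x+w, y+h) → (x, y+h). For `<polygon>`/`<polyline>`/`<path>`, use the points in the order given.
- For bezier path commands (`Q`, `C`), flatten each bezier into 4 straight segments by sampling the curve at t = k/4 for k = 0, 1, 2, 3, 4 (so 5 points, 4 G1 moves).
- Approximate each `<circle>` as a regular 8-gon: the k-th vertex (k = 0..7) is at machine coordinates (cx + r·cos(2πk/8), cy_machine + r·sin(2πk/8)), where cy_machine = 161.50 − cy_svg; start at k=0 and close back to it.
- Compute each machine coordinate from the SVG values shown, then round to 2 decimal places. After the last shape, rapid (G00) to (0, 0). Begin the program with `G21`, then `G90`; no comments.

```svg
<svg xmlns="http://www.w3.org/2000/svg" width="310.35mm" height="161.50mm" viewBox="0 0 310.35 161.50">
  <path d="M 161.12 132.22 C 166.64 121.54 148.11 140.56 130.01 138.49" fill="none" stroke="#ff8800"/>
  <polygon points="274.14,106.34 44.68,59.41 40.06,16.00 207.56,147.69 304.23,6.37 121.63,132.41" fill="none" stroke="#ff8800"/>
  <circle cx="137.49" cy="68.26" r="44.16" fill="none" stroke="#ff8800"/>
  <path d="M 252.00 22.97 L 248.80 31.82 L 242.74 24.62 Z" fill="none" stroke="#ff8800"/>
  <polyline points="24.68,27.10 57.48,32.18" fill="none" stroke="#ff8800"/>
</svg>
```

G21
G90
G00 X161.12 Y29.28
M3 S515
G1 X161.13 Y32.51 F1511
G1 X154.42 Y29.37
G1 X143.28 Y24.62
G1 X130.01 Y23.01
G00 X274.14 Y55.16
M3 S515
G1 X44.68 Y102.09 F1511
G1 X40.06 Y145.50
G1 X207.56 Y13.81
G1 X304.23 Y155.13
G1 X121.63 Y29.09
G1 X274.14 Y55.16
G00 X181.65 Y93.24
M3 S515
G1 X168.72 Y124.47 F1511
G1 X137.49 Y137.40
G1 X106.26 Y124.47
G1 X93.33 Y93.24
G1 X106.26 Y62.01
G1 X137.49 Y49.08
G1 X168.72 Y62.01
G1 X181.65 Y93.24
G00 X252.00 Y138.53
M3 S515
G1 X248.80 Y129.68 F1511
G1 X242.74 Y136.88
G1 X252.00 Y138.53
G00 X24.68 Y134.40
M3 S515
G1 X57.48 Y129.32 F1511
M5
G00 X0.00 Y0.00

Since the viewBox matches the mm dimensions, user units are millimetres directly. The only transform is the Y-flip y_m = 161.50 − y_svg.

Shape 1 is a cubic bezier drawn with `<path>`. Its stroke #ff8800 means score at S515, F1511. After flipping Y the toolpath is (161.12,29.28) → (161.13,32.51) → (154.42,29.37) → (143.28,24.62) → (130.01,23.01).

Shape 2 is a closed polygon drawn with `<polygon>`. Its stroke #ff8800 means score at S515, F1511. After flipping Y the toolpath is (274.14,55.16) → (44.68,102.09) → (40.06,145.50) → (207.56,13.81) → (304.23,155.13) → (121.63,29.09) → (274.14,55.16), returning to the start.

Shape 3 is a circle drawn with `<circle>`. Its stroke #ff8800 means score at S515, F1511. After flipping Y the toolpath is (181.65,93.24) → (168.72,124.47) → (137.49,137.40) → (106.26,124.47) → (93.33,93.24) → (106.26,62.01) → (137.49,49.08) → (168.72,62.01) → (181.65,93.24), returning to the start.

Shape 4 is a regular polygon drawn with `<path>`. Its stroke #ff8800 means score at S515, F1511. After flipping Y the toolpath is (252.00,138.53) → (248.80,129.68) → (242.74,136.88) → (252.00,138.53), returning to the start.

Shape 5 is a line segment drawn with `<polyline>`. Its stroke #ff8800 means score at S515, F1511. After flipping Y the toolpath is (24.68,134.40) → (57.48,129.32).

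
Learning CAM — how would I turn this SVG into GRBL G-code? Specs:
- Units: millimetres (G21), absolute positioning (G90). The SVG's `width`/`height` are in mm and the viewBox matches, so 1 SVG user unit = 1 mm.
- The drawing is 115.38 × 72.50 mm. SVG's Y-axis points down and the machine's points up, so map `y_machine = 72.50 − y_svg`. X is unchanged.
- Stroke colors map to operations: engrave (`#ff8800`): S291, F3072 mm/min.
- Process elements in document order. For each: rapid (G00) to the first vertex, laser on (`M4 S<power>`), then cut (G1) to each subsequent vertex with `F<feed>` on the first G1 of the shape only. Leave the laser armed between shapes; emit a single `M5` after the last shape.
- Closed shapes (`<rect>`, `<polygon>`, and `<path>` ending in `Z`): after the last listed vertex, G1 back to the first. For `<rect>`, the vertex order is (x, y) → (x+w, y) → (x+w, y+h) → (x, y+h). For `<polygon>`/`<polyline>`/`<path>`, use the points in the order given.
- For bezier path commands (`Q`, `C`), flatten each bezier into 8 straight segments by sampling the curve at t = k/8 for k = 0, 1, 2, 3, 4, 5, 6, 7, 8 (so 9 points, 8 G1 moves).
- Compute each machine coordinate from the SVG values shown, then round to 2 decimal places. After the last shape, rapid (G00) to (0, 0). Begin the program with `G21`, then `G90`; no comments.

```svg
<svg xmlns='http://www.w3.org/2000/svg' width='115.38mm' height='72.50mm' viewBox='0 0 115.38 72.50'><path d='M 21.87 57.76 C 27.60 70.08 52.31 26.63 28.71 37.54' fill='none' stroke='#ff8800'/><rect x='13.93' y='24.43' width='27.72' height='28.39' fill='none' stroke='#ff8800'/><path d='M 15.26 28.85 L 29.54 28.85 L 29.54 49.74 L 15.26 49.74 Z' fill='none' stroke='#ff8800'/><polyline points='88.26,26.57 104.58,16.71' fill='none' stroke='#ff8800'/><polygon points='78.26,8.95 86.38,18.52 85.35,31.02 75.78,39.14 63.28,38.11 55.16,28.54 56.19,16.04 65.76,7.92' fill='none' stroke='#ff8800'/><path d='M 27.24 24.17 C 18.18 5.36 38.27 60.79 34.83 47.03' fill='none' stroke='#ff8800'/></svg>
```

G21
G90
G00 X21.87 Y14.74
M4 S291
G1 X24.78 Y12.52 F3072
G1 X28.67 Y14.24
G1 X32.77 Y18.60
G1 X36.29 Y24.32
G1 X38.43 Y30.11
G1 X38.40 Y34.67
G1 X35.43 Y36.72
G1 X28.71 Y34.96
G00 X13.93 Y48.07
M4 S291
G1 X41.65 Y48.07 F3072
G1 X41.65 Y19.68
G1 X13.93 Y19.68
G1 X13.93 Y48.07
G00 X15.26 Y43.65
M4 S291
G1 X29.54 Y43.65 F3072
G1 X29.54 Y22.76
G1 X15.26 Y22.76
G1 X15.26 Y43.65
G00 X88.26 Y45.93
M4 S291
G1 X104.58 Y55.79 F3072
G00 X78.26 Y63.55
M4 S291
G1 X86.38 Y53.98 F3072
G1 X85.35 Y41.48
G1 X75.78 Y33.36
G1 X63.28 Y34.39
G1 X55.16 Y43.96
G1 X56.19 Y56.46
G1 X65.76 Y64.58
G1 X78.26 Y63.55
G00 X27.24 Y48.33
M4 S291
G1 X25.11 Y52.18 F3072
G1 X25.09 Y50.76
G1 X26.57 Y45.73
G1 X28.93 Y38.79
G1 X31.55 Y31.62
G1 X33.82 Y25.88
G1 X35.12 Y23.27
G1 X34.83 Y25.47
M5
G00 X0.00 Y0.00

Since the viewBox matches the mm dimensions, user units are millimetres directly. The only transform is the Y-flip y_m = 72.50 − y_svg.

Shape 1 is a cubic bezier drawn with `<path>`. Its stroke #ff8800 means engrave at S291, F3072. After flipping Y the toolpath is (21.87,14.74) → (24.78,12.52) → (28.67,14.24) → (32.77,18.60) → (36.29,24.32) → (38.43,30.11) → (38.40,34.67) → (35.43,36.72) → (28.71,34.96).

Shape 2 is a rectangle drawn with `<rect>`. Its stroke #ff8800 means engrave at S291, F3072. After flipping Y the toolpath is (13.93,48.07) → (41.65,48.07) → (41.65,19.68) → (13.93,19.68) → (13.93,48.07), returning to the start.

Shape 3 is a rectangle drawn with `<path>`. Its stroke #ff8800 means engrave at S291, F3072. After flipping Y the toolpath is (15.26,43.65) → (29.54,43.65) → (29.54,22.76) → (15.26,22.76) → (15.26,43.65), returning to the start.

Shape 4 is a line segment drawn with `<polyline>`. Its stroke #ff8800 means engrave at S291, F3072. After flipping Y the toolpath is (88.26,45.93) → (104.58,55.79).

Shape 5 is a regular polygon drawn with `<polygon>`. Its stroke #ff8800 means engrave at S291, F3072. After flipping Y the toolpath is (78.26,63.55) → (86.38,53.98) → (85.35,41.48) → (75.78,33.36) → (63.28,34.39) → (55.16,43.96) → (56.19,56.46) → (65.76,64.58) → (78.26,63.55), returning to the start.

Shape 6 is a cubic bezier drawn with `<path>`. Its stroke #ff8800 means engrave at S291, F3072. After flipping Y the toolpath is (27.24,48.33) → (25.11,52.18) → (25.09,50.76) → (26.57,45.73) → (28.93,38.79) → (31.55,31.62) → (33.82,25.88) → (35.12,23.27) → (34.83,25.47).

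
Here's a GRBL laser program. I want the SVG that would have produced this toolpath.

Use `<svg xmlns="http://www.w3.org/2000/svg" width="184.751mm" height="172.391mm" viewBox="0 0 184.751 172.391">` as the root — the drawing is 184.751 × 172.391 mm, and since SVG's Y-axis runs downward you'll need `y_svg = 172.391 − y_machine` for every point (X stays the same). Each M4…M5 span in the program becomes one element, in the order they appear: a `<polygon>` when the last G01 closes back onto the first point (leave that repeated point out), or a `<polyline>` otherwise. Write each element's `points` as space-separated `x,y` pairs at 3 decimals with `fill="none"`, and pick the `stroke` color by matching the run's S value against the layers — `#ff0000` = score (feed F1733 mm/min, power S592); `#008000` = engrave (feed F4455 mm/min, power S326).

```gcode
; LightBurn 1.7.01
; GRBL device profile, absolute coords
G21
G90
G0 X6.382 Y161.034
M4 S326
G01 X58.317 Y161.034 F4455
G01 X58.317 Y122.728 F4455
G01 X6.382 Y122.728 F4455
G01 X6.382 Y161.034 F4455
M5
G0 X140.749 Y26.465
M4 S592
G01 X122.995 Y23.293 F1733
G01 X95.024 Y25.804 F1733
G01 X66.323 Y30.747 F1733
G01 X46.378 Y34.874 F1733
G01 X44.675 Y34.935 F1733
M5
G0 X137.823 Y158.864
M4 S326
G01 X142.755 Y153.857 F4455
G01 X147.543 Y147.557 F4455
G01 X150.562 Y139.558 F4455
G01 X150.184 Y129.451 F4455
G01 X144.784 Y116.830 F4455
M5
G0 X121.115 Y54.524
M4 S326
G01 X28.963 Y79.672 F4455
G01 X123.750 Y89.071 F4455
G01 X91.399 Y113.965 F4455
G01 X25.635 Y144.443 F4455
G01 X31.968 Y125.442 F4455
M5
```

<svg xmlns="http://www.w3.org/2000/svg" width="184.751mm" height="172.391mm" viewBox="0 0 184.751 172.391">
  <polygon points="6.382,11.357 58.317,11.357 58.317,49.663 6.382,49.663" fill="none" stroke="#008000"/>
  <polyline points="140.749,145.926 122.995,149.098 95.024,146.587 66.323,141.644 46.378,137.517 44.675,137.456" fill="none" stroke="#ff0000"/>
  <polyline points="137.823,13.527 142.755,18.534 147.543,24.834 150.562,32.833 150.184,42.940 144.784,55.561" fill="none" stroke="#008000"/>
  <polyline points="121.115,117.867 28.963,92.719 123.750,83.320 91.399,58.426 25.635,27.948 31.968,46.949" fill="none" stroke="#008000"/>
</svg>

Each laser-on run becomes one SVG element. Flip Y back into SVG space with y_svg = 172.391 − y_machine.

Run 1: S326 ⇒ engrave layer `#008000`. The run returns to its start, so emit a `<polygon>` with points (Y-flipped): 6.382,11.357 58.317,11.357 58.317,49.663 6.382,49.663.

Run 2: S592 ⇒ score layer `#ff0000`. The run is open, so emit a `<polyline>` with points (Y-flipped): 140.749,145.926 122.995,149.098 95.024,146.587 66.323,141.644 46.378,137.517 44.675,137.456.

Run 3: S326 ⇒ engrave layer `#008000`. The run is open, so emit a `<polyline>` with points (Y-flipped): 137.823,13.527 142.755,18.534 147.543,24.834 150.562,32.833 150.184,42.940 144.784,55.561.

Run 4: S326 ⇒ engrave layer `#008000`. The run is open, so emit a `<polyline>` with points (Y-flipped): 121.115,117.867 28.963,92.719 123.750,83.320 91.399,58.426 25.635,27.948 31.968,46.949.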